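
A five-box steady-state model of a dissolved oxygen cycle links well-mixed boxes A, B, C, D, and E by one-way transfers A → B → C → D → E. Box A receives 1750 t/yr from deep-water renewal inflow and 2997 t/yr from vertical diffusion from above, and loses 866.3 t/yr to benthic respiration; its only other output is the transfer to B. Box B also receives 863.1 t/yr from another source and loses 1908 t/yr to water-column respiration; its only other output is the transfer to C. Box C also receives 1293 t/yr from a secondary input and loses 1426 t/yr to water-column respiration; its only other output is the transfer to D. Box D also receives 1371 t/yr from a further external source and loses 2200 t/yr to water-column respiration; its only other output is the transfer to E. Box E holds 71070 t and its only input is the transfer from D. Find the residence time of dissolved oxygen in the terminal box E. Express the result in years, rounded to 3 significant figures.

Box A: F(A→B) = (1750 + 2997) − 866.3 = 3880.7 t/yr.
Box B: F(B→C) = (3880.7 + 863.1) − 1908 = 2835.8 t/yr.
Box C: F(C→D) = (2835.8 + 1293) − 1426 = 2702.8 t/yr.
Box D: F(D→E) = (2702.8 + 1371) − 2200 = 1873.8 t/yr.
Box E throughput = its input = 1873.8 t/yr; τ = 71070 / 1873.8 = 37.93 yr.

37.9 yr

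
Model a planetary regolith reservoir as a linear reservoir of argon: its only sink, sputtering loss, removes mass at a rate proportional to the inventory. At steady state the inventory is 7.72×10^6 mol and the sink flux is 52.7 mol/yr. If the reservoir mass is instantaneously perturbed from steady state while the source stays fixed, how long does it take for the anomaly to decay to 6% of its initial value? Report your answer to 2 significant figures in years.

For a linear reservoir the anomaly decays as exp(−t/τ) with τ = M/F = 7.72×10^6/52.7 = 146500 yr.
exp(−t/τ) = 0.06 ⇒ t = −τ ln(0.06) = 146500 × 2.813 = 412100 yr.

410000 yr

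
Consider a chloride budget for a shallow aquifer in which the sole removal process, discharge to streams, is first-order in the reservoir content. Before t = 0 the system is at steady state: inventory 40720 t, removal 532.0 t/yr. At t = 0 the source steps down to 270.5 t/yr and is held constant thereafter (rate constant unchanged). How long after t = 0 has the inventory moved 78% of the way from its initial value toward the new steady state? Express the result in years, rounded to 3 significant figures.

τ = M₀/F₀ = 40720/532.0 = 76.54 yr.
The remaining gap fraction is e^(−t/τ); 78% covered ⇒ e^(−t/τ) = 0.220.
t = −τ ln(0.220) = 76.54 × 1.514 = 115.9 yr.

116 yr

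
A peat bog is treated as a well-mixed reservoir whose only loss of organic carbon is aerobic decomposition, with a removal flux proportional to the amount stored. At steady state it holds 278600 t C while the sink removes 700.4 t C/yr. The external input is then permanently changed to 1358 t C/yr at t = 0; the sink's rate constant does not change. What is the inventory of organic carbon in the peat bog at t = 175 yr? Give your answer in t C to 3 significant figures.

The sink rate constant is k = F₀/M₀ = 700.4/278600 = 0.002514 yr⁻¹.
Solving dM/dt = F₁ − kM with M(0) = M₀ gives M(t) = F₁/k + (M₀ − F₁/k)·e^(−kt).
F₁/k = 1358/0.002514 = 540180 t C; kt = 0.002514 × 175 = 0.4399, e^(−kt) = 0.6441.
M(175) = 540180 + (278600 − 540180) × 0.6441 = 540180 − 168500 = 371700 t C.

372000 t C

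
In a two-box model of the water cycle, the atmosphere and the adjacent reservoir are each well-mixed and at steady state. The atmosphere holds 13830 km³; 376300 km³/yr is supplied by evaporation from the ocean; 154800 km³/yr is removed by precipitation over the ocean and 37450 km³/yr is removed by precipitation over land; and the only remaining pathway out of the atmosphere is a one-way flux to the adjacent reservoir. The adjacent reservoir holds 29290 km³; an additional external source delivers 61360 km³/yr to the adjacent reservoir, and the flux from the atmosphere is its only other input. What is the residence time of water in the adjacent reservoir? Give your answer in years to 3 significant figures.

0.119 yr

Balance the atmosphere: ΣF_in = 376300 km³/yr.
Flux to the adjacent reservoir = ΣF_in − (154800 + 37450) = 184050 km³/yr.
Total input to the adjacent reservoir = 184050 + 61360 = 245410 km³/yr; at steady state this equals its total output.
τ = M / F = 29290 / 245410 = 0.1194 yr.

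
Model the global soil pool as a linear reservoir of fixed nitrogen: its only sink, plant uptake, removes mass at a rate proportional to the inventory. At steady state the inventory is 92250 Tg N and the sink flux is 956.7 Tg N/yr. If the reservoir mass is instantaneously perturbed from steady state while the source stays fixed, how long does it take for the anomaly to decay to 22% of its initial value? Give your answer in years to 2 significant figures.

150 yr

For a linear reservoir the anomaly decays as exp(−t/τ) with τ = M/F = 92250/956.7 = 96.43 yr.
exp(−t/τ) = 0.22 ⇒ t = −τ ln(0.22) = 96.43 × 1.514 = 146.0 yr.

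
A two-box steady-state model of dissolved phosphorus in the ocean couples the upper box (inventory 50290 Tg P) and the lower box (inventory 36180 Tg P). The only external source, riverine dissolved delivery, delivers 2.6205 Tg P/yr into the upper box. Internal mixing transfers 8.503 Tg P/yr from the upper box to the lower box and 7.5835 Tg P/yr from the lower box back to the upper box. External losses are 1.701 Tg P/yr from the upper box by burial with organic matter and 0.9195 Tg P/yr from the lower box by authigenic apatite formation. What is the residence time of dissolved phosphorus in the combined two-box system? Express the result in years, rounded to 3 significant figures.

33000 yr

Treat the two boxes together as one reservoir: the mixing fluxes between them are internal recycling, so τ = ΣM / Σ(external losses).
M_total = 50290 + 36180 = 86470 Tg P.
ΣF_external_out = 1.701 + 0.9195 = 2.6205 Tg P/yr.
τ = M_total / ΣF_ext = 86470 / 2.6205 = 33000 yr.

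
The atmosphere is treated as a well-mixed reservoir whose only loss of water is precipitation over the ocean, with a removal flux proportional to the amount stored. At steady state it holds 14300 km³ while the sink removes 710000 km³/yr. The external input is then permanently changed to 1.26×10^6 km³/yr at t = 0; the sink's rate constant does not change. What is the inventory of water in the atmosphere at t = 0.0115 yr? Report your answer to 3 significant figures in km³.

19100 km³

The sink rate constant is k = F₀/M₀ = 710000/14300 = 49.65 yr⁻¹.
Solving dM/dt = F₁ − kM with M(0) = M₀ gives M(t) = F₁/k + (M₀ − F₁/k)·e^(−kt).
F₁/k = 1.26×10^6/49.65 = 25377 km³; kt = 49.65 × 0.0115 = 0.5710, e^(−kt) = 0.5650.
M(0.0115) = 25377 + (14300 − 25377) × 0.5650 = 25377 − 6258 = 19119 km³.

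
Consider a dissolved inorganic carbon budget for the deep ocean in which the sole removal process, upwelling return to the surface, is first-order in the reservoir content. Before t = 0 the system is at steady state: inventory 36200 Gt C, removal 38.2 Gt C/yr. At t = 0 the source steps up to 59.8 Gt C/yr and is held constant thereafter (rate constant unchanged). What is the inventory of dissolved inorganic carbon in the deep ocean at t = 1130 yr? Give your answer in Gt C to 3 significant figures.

50500 Gt C

τ = M₀/F₀ = 36200/38.2 = 947.6 yr; rate constant k = 1/τ.
New steady state M_∞ = F₁/k = F₁·τ = 59.8 × 947.6 = 56669 Gt C.
M(t) = M_∞ + (M₀ − M_∞)·e^(−t/τ); t/τ = 1130/947.6 = 1.192, so e^(−t/τ) = 0.3035.
M(t) = 56669 − 20470 × 0.3035 = 50457 Gt C.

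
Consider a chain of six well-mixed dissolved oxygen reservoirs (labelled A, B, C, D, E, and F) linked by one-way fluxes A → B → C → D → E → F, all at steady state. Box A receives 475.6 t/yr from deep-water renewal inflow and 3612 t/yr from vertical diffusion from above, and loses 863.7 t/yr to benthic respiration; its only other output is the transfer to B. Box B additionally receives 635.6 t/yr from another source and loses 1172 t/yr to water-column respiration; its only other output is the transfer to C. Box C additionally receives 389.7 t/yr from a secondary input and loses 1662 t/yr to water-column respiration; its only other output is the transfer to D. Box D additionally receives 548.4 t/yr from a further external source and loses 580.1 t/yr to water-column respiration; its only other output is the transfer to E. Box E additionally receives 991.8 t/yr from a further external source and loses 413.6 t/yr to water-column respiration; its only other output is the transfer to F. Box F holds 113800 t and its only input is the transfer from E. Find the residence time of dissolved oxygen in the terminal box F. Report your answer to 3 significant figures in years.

Box A: F(A→B) = (475.6 + 3612) − 863.7 = 3223.9 t/yr.
Box B: F(B→C) = (3223.9 + 635.6) − 1172 = 2687.5 t/yr.
Box C: F(C→D) = (2687.5 + 389.7) − 1662 = 1415.2 t/yr.
Box D: F(D→E) = (1415.2 + 548.4) − 580.1 = 1383.5 t/yr.
Box E: F(E→F) = (1383.5 + 991.8) − 413.6 = 1961.7 t/yr.
Box F throughput = its input = 1961.7 t/yr; τ = 113800 / 1961.7 = 58.01 yr.

58.0 yr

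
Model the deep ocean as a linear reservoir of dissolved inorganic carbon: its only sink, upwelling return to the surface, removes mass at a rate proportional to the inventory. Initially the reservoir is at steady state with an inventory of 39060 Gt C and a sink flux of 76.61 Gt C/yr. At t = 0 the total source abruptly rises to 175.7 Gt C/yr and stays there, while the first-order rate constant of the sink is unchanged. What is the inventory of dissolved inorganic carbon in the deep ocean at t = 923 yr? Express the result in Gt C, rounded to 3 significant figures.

81300 Gt C

τ = M₀/F₀ = 39060/76.61 = 509.9 yr; rate constant k = 1/τ.
New steady state M_∞ = F₁/k = F₁·τ = 175.7 × 509.9 = 89582 Gt C.
M(t) = M_∞ + (M₀ − M_∞)·e^(−t/τ); t/τ = 923/509.9 = 1.810, so e^(−t/τ) = 0.1636.
M(t) = 89582 − 50520 × 0.1636 = 81316 Gt C.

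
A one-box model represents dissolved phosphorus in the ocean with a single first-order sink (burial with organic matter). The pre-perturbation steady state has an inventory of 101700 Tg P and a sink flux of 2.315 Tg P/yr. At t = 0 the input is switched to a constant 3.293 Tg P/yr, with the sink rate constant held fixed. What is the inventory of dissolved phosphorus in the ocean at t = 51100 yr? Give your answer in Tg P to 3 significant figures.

131000 Tg P

Residence time τ = M₀/F₀ = 43930 yr. The eventual steady state is M_∞ = M₀·(F₁/F₀) = 101700 × 3.293/2.315 = 144660 Tg P.
The anomaly ΔM(t) = M(t) − M_∞ decays as ΔM₀·e^(−t/τ) with ΔM₀ = 101700 − 144660 = −42960 Tg P.
At t = 51100 yr, e^(−t/τ) = e^(−1.163) = 0.3125, so ΔM = −13430 Tg P and M = 144660 − 13430 = 131240 Tg P.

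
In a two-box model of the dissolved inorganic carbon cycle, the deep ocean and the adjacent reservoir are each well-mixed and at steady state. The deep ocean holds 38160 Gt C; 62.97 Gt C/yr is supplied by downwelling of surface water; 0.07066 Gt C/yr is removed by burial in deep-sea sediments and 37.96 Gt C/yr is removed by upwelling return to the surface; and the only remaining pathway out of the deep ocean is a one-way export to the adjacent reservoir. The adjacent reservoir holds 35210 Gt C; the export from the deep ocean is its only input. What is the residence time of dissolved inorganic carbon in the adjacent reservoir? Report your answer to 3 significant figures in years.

Balance the deep ocean: ΣF_in = 62.970 Gt C/yr.
Export to the adjacent reservoir = ΣF_in − (0.07066 + 37.96) = 24.939 Gt C/yr.
At steady state the output of the adjacent reservoir equals its input, 24.939 Gt C/yr.
τ = M / F = 35210 / 24.939 = 1412 yr.

1410 yr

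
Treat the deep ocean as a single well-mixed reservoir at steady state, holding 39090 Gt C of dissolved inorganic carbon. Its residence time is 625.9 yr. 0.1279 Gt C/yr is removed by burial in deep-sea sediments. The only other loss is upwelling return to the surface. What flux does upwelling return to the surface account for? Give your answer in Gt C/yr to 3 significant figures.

62.3 Gt C/yr

Total removal F = M/τ = 39090 / 625.9 = 62.45 Gt C/yr.
Upwelling return to the surface = F − (0.1279) = 62.45 − 0.1279 = 62.33 Gt C/yr.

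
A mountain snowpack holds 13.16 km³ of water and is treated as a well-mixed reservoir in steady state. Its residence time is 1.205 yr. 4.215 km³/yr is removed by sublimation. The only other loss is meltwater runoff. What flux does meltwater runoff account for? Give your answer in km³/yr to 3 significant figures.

Total removal F = M/τ = 13.16 / 1.205 = 10.92 km³/yr.
Meltwater runoff = F − (4.215) = 10.92 − 4.215 = 6.706 km³/yr.

6.71 km³/yr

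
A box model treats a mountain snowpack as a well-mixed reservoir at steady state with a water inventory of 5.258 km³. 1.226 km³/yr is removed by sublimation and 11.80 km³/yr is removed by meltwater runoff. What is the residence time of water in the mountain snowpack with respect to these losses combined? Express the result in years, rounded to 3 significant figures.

Total removal = 1.226 + 11.80 = 13.026 km³/yr.
τ = M / ΣF_out = 5.258 / 13.026 = 0.4037 yr.

0.404 yr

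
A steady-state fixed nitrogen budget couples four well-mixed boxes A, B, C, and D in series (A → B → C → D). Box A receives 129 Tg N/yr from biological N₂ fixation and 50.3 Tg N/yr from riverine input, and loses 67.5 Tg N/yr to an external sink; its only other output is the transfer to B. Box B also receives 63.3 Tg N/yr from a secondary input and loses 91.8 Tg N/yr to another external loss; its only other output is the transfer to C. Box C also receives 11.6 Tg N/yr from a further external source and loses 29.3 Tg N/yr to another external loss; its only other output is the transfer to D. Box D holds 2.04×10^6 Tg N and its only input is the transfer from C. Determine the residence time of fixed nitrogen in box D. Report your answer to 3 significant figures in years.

Box A: F(A→B) = (129 + 50.3) − 67.5 = 111.80 Tg N/yr.
Box B: F(B→C) = (111.80 + 63.3) − 91.8 = 83.300 Tg N/yr.
Box C: F(C→D) = (83.300 + 11.6) − 29.3 = 65.600 Tg N/yr.
Box D throughput = its input = 65.600 Tg N/yr; τ = 2.04×10^6 / 65.600 = 31100 yr.

31100 yr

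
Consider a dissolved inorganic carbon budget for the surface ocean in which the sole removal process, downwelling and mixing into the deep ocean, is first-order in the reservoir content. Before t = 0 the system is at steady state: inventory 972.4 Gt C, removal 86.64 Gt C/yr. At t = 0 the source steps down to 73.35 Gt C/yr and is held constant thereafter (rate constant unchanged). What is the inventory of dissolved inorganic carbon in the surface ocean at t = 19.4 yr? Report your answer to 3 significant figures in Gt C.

850 Gt C

Residence time τ = M₀/F₀ = 11.22 yr. The eventual steady state is M_∞ = M₀·(F₁/F₀) = 972.4 × 73.35/86.64 = 823.24 Gt C.
The anomaly ΔM(t) = M(t) − M_∞ decays as ΔM₀·e^(−t/τ) with ΔM₀ = 972.4 − 823.24 = 149.2 Gt C.
At t = 19.4 yr, e^(−t/τ) = e^(−1.729) = 0.1775, so ΔM = 26.48 Gt C and M = 823.24 + 26.48 = 849.72 Gt C.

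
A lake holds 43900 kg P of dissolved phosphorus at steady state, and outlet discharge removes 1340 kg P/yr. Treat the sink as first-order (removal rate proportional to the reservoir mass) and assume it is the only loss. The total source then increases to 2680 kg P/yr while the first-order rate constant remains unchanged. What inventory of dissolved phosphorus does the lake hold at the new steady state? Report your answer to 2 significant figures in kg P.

88000 kg P

Rate constant k = F/M = 1340 / 43900 = 0.03052 yr⁻¹.
At the new steady state, source = k·M_new ⇒ M_new = 2680 / 0.03052 = 87800 kg P.
(Equivalently M_new = M × F_new/F_old = 43900 × 2680/1340.)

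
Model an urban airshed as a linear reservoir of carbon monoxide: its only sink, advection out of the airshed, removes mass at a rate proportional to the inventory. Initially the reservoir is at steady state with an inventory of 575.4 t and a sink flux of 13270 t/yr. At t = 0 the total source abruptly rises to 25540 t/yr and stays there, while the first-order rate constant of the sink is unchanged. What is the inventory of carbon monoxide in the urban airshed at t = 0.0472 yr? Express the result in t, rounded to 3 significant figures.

Residence time τ = M₀/F₀ = 0.04336 yr. The eventual steady state is M_∞ = M₀·(F₁/F₀) = 575.4 × 25540/13270 = 1107.4 t.
The anomaly ΔM(t) = M(t) − M_∞ decays as ΔM₀·e^(−t/τ) with ΔM₀ = 575.4 − 1107.4 = −532.0 t.
At t = 0.0472 yr, e^(−t/τ) = e^(−1.089) = 0.3367, so ΔM = −179.1 t and M = 1107.4 − 179.1 = 928.30 t.

928 t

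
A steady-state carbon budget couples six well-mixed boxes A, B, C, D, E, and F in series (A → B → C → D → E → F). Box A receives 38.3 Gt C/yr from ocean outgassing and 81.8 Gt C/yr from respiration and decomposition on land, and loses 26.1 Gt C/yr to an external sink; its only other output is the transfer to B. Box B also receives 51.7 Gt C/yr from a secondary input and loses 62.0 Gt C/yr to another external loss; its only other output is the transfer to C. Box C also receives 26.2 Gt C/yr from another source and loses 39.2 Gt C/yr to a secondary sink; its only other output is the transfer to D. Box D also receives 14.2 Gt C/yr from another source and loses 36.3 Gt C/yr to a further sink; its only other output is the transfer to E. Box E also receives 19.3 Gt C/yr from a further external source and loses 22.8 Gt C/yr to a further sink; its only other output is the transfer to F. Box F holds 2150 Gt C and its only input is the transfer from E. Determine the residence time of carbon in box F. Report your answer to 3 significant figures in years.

47.7 yr

Box A: F(A→B) = (38.3 + 81.8) − 26.1 = 94.000 Gt C/yr.
Box B: F(B→C) = (94.000 + 51.7) − 62.0 = 83.700 Gt C/yr.
Box C: F(C→D) = (83.700 + 26.2) − 39.2 = 70.700 Gt C/yr.
Box D: F(D→E) = (70.700 + 14.2) − 36.3 = 48.600 Gt C/yr.
Box E: F(E→F) = (48.600 + 19.3) − 22.8 = 45.100 Gt C/yr.
Box F throughput = its input = 45.100 Gt C/yr; τ = 2150 / 45.100 = 47.67 yr.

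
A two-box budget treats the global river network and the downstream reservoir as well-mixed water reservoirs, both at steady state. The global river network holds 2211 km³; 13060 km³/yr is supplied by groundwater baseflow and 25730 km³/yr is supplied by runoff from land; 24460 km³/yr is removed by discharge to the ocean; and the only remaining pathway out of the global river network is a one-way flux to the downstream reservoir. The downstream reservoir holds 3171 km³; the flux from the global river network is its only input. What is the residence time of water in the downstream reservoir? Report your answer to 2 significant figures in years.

Balance the global river network: ΣF_in = 13060 + 25730 = 38790 km³/yr.
Flux to the downstream reservoir = ΣF_in − (24460) = 14330 km³/yr.
At steady state the output of the downstream reservoir equals its input, 14330 km³/yr.
τ = M / F = 3171 / 14330 = 0.2213 yr.

0.22 yr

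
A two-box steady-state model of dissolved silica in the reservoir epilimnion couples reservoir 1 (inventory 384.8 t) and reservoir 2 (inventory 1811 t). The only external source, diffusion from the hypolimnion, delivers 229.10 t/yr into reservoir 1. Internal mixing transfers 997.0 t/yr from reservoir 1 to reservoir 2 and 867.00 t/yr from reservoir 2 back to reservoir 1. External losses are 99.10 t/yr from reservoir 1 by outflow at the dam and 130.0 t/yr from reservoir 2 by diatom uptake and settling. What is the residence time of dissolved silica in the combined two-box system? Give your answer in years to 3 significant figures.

9.58 yr

For the system as a whole, the A↔B exchange is internal and contributes nothing to the throughput; only the external sinks remove mass.
M_total = 384.8 + 1811 = 2195.8 t.
ΣF_external_out = 99.10 + 130.0 = 229.10 t/yr.
τ = M_total / ΣF_ext = 2195.8 / 229.10 = 9.584 yr.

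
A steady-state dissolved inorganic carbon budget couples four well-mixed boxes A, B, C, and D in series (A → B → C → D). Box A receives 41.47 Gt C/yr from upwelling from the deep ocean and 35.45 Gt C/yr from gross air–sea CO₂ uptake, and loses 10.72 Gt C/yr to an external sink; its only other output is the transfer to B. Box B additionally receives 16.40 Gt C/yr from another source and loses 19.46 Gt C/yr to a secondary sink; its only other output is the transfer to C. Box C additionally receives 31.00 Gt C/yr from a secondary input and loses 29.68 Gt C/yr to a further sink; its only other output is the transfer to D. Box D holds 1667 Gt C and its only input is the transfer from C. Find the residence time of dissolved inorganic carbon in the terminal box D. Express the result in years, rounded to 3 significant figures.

Box A: F(A→B) = (41.47 + 35.45) − 10.72 = 66.200 Gt C/yr.
Box B: F(B→C) = (66.200 + 16.40) − 19.46 = 63.140 Gt C/yr.
Box C: F(C→D) = (63.140 + 31.00) − 29.68 = 64.460 Gt C/yr.
Box D throughput = its input = 64.460 Gt C/yr; τ = 1667 / 64.460 = 25.86 yr.

25.9 yr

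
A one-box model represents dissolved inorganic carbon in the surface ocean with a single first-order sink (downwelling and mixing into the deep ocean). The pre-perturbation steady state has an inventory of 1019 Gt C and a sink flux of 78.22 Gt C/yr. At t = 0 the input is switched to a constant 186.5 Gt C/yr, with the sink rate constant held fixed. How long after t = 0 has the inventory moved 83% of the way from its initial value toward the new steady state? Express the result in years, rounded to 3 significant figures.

23.1 yr

τ = M₀/F₀ = 1019/78.22 = 13.03 yr.
The remaining gap fraction is e^(−t/τ); 83% covered ⇒ e^(−t/τ) = 0.170.
t = −τ ln(0.170) = 13.03 × 1.772 = 23.08 yr.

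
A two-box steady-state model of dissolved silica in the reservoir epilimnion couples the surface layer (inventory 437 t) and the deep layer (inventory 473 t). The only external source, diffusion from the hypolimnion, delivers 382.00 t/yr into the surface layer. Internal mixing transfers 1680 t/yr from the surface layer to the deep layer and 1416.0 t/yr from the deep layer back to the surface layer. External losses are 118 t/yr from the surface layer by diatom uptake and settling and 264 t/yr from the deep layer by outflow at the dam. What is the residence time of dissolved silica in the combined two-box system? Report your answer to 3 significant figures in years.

Residence time in the combined system uses the total inventory and the total *external* removal — internal exchanges between the two boxes cancel.
M_total = 437 + 473 = 910.00 t.
ΣF_external_out = 118 + 264 = 382.00 t/yr.
τ = M_total / ΣF_ext = 910.00 / 382.00 = 2.382 yr.

2.38 yr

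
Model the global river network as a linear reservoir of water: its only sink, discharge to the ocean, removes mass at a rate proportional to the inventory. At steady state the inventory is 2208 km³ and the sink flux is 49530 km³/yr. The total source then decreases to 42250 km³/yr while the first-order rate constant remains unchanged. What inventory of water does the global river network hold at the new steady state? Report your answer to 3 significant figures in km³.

1880 km³

Rate constant k = F/M = 49530 / 2208 = 22.43 yr⁻¹.
At the new steady state, source = k·M_new ⇒ M_new = 42250 / 22.43 = 1883 km³.
(Equivalently M_new = M × F_new/F_old = 2208 × 42250/49530.)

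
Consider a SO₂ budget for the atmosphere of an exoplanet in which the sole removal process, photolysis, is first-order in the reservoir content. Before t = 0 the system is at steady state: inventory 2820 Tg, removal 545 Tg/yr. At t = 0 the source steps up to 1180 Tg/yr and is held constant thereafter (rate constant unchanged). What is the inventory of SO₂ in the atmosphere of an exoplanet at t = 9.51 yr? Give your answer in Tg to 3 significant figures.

The sink rate constant is k = F₀/M₀ = 545/2820 = 0.1933 yr⁻¹.
Solving dM/dt = F₁ − kM with M(0) = M₀ gives M(t) = F₁/k + (M₀ − F₁/k)·e^(−kt).
F₁/k = 1180/0.1933 = 6105.7 Tg; kt = 0.1933 × 9.51 = 1.838, e^(−kt) = 0.1591.
M(9.51) = 6105.7 + (2820 − 6105.7) × 0.1591 = 6105.7 − 522.9 = 5582.8 Tg.

5580 Tg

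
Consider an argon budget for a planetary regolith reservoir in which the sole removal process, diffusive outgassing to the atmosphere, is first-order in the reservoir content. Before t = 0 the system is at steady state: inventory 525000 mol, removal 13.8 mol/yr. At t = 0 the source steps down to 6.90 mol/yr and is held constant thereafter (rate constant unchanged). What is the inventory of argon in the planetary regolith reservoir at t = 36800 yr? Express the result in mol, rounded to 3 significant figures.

362000 mol

τ = M₀/F₀ = 525000/13.8 = 38040 yr; rate constant k = 1/τ.
New steady state M_∞ = F₁/k = F₁·τ = 6.90 × 38040 = 262500 mol.
M(t) = M_∞ + (M₀ − M_∞)·e^(−t/τ); t/τ = 36800/38040 = 0.9673, so e^(−t/τ) = 0.3801.
M(t) = 262500 + 262500 × 0.3801 = 362280 mol.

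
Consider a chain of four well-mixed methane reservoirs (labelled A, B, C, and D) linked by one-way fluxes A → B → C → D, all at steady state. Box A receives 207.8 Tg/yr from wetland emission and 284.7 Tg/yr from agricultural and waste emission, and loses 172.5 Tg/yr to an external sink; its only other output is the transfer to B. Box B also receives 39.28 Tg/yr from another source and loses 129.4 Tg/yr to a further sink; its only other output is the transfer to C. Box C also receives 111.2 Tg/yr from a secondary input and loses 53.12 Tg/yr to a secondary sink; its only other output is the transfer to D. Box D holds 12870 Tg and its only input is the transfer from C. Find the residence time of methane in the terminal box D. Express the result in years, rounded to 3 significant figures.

44.7 yr

Box A: F(A→B) = (207.8 + 284.7) − 172.5 = 320.00 Tg/yr.
Box B: F(B→C) = (320.00 + 39.28) − 129.4 = 229.88 Tg/yr.
Box C: F(C→D) = (229.88 + 111.2) − 53.12 = 287.96 Tg/yr.
Box D throughput = its input = 287.96 Tg/yr; τ = 12870 / 287.96 = 44.69 yr.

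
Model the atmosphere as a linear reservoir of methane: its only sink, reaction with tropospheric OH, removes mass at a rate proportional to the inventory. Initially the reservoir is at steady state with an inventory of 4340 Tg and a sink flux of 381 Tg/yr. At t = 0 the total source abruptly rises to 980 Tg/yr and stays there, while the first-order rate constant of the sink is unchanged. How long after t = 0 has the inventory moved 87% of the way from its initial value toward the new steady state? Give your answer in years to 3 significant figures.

τ = M₀/F₀ = 4340/381 = 11.39 yr.
The remaining gap fraction is e^(−t/τ); 87% covered ⇒ e^(−t/τ) = 0.130.
t = −τ ln(0.130) = 11.39 × 2.040 = 23.24 yr.

23.2 yr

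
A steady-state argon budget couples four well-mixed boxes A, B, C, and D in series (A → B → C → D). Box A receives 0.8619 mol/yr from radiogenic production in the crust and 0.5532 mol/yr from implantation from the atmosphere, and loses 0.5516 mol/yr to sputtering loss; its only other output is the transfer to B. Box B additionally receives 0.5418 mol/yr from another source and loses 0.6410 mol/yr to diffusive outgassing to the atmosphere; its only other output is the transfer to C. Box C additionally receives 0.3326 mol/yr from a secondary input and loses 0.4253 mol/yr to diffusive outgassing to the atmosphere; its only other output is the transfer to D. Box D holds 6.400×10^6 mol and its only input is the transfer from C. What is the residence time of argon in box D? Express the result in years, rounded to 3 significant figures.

Box A: F(A→B) = (0.8619 + 0.5532) − 0.5516 = 0.86350 mol/yr.
Box B: F(B→C) = (0.86350 + 0.5418) − 0.6410 = 0.76430 mol/yr.
Box C: F(C→D) = (0.76430 + 0.3326) − 0.4253 = 0.67160 mol/yr.
Box D throughput = its input = 0.67160 mol/yr; τ = 6.400×10^6 / 0.67160 = 9.529×10^6 yr.

9.53×10^6 yr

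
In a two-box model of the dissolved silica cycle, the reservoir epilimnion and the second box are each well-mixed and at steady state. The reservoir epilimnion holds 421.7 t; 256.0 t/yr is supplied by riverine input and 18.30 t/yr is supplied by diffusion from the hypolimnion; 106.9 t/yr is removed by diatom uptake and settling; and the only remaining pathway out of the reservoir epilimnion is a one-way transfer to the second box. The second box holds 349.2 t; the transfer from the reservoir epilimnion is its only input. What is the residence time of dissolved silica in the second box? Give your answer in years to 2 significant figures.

2.1 yr

Balance the reservoir epilimnion: ΣF_in = 256.0 + 18.30 = 274.30 t/yr.
Transfer to the second box = ΣF_in − (106.9) = 167.40 t/yr.
At steady state the output of the second box equals its input, 167.40 t/yr.
τ = M / F = 349.2 / 167.40 = 2.086 yr.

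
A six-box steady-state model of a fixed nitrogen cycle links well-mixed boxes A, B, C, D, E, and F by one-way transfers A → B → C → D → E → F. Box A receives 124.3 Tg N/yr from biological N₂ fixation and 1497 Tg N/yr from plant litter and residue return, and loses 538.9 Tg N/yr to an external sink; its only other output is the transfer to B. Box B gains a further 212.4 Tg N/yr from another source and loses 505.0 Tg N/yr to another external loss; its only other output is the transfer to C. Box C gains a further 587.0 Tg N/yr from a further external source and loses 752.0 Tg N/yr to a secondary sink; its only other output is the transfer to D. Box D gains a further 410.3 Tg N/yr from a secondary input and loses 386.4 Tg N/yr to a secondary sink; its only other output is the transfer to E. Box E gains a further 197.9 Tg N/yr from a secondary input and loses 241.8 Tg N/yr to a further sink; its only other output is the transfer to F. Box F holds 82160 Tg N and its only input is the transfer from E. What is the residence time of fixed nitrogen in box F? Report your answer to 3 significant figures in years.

Box A: F(A→B) = (124.3 + 1497) − 538.9 = 1082.4 Tg N/yr.
Box B: F(B→C) = (1082.4 + 212.4) − 505.0 = 789.80 Tg N/yr.
Box C: F(C→D) = (789.80 + 587.0) − 752.0 = 624.80 Tg N/yr.
Box D: F(D→E) = (624.80 + 410.3) − 386.4 = 648.70 Tg N/yr.
Box E: F(E→F) = (648.70 + 197.9) − 241.8 = 604.80 Tg N/yr.
Box F throughput = its input = 604.80 Tg N/yr; τ = 82160 / 604.80 = 135.8 yr.

136 yr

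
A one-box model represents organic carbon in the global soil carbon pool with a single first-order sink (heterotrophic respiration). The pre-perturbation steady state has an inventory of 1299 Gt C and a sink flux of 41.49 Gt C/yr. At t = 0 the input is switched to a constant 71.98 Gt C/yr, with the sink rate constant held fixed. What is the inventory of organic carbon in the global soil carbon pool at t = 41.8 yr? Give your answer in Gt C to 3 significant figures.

The sink rate constant is k = F₀/M₀ = 41.49/1299 = 0.03194 yr⁻¹.
Solving dM/dt = F₁ − kM with M(0) = M₀ gives M(t) = F₁/k + (M₀ − F₁/k)·e^(−kt).
F₁/k = 71.98/0.03194 = 2253.6 Gt C; kt = 0.03194 × 41.8 = 1.335, e^(−kt) = 0.2631.
M(41.8) = 2253.6 + (1299 − 2253.6) × 0.2631 = 2253.6 − 251.2 = 2002.4 Gt C.

2000 Gt C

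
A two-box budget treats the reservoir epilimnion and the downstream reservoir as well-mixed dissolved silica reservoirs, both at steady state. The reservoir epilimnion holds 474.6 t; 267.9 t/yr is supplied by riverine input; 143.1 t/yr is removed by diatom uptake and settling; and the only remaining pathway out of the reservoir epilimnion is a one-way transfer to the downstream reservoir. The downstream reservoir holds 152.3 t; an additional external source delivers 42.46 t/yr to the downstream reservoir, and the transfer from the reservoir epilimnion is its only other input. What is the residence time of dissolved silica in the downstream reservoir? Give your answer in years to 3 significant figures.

Balance the reservoir epilimnion: ΣF_in = 267.90 t/yr.
Transfer to the downstream reservoir = ΣF_in − (143.1) = 124.80 t/yr.
Total input to the downstream reservoir = 124.80 + 42.46 = 167.26 t/yr; at steady state this equals its total output.
τ = M / F = 152.3 / 167.26 = 0.9106 yr.

0.911 yr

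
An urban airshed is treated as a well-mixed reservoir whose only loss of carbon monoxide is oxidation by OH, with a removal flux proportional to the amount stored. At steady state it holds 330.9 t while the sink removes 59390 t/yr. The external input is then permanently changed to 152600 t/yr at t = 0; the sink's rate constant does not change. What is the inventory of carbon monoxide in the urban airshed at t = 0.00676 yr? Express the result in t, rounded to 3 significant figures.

696 t

The sink rate constant is k = F₀/M₀ = 59390/330.9 = 179.5 yr⁻¹.
Solving dM/dt = F₁ − kM with M(0) = M₀ gives M(t) = F₁/k + (M₀ − F₁/k)·e^(−kt).
F₁/k = 152600/179.5 = 850.23 t; kt = 179.5 × 0.00676 = 1.213, e^(−kt) = 0.2972.
M(0.00676) = 850.23 + (330.9 − 850.23) × 0.2972 = 850.23 − 154.4 = 695.88 t.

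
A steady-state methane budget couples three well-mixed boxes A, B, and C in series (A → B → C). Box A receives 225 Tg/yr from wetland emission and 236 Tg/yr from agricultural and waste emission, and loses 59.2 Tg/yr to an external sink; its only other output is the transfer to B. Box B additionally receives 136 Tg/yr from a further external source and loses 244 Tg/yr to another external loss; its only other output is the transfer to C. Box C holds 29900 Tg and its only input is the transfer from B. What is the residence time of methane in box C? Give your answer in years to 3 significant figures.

102 yr

Box A: F(A→B) = (225 + 236) − 59.2 = 401.80 Tg/yr.
Box B: F(B→C) = (401.80 + 136) − 244 = 293.80 Tg/yr.
Box C throughput = its input = 293.80 Tg/yr; τ = 29900 / 293.80 = 101.8 yr.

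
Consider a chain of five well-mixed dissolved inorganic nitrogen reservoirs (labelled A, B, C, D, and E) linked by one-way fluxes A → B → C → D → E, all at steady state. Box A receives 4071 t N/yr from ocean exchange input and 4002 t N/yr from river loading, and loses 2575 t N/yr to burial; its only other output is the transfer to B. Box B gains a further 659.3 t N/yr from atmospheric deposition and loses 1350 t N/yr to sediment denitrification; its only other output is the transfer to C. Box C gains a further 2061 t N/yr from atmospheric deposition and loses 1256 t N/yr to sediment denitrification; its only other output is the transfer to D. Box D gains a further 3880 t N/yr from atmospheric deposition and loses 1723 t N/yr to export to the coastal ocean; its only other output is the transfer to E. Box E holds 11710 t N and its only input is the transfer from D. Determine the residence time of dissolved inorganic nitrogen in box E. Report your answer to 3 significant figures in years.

Box A: F(A→B) = (4071 + 4002) − 2575 = 5498.0 t N/yr.
Box B: F(B→C) = (5498.0 + 659.3) − 1350 = 4807.3 t N/yr.
Box C: F(C→D) = (4807.3 + 2061) − 1256 = 5612.3 t N/yr.
Box D: F(D→E) = (5612.3 + 3880) − 1723 = 7769.3 t N/yr.
Box E throughput = its input = 7769.3 t N/yr; τ = 11710 / 7769.3 = 1.507 yr.

1.51 yr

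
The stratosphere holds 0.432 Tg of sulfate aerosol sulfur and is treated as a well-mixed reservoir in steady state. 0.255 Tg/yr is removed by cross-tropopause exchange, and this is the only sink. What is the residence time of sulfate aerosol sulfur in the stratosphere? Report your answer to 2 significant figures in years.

τ = M / F = 0.432 / 0.255 = 1.694 yr.

1.7 yr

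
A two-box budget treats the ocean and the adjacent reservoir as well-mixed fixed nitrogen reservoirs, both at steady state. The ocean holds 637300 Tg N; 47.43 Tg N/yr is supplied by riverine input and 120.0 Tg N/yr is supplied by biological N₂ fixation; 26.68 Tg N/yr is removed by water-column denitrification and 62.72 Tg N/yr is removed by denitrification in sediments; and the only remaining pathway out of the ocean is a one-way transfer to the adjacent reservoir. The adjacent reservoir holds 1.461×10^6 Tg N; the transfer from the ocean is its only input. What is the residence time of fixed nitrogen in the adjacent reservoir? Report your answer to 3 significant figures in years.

Balance the ocean: ΣF_in = 47.43 + 120.0 = 167.43 Tg N/yr.
Transfer to the adjacent reservoir = ΣF_in − (26.68 + 62.72) = 78.030 Tg N/yr.
At steady state the output of the adjacent reservoir equals its input, 78.030 Tg N/yr.
τ = M / F = 1.461×10^6 / 78.030 = 18720 yr.

18700 yr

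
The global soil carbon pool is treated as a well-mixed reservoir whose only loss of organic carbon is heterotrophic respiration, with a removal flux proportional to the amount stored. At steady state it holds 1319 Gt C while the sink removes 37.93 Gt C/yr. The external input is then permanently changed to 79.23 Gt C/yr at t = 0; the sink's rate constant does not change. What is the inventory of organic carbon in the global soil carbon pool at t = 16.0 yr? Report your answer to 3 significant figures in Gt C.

1850 Gt C

Residence time τ = M₀/F₀ = 34.77 yr. The eventual steady state is M_∞ = M₀·(F₁/F₀) = 1319 × 79.23/37.93 = 2755.2 Gt C.
The anomaly ΔM(t) = M(t) − M_∞ decays as ΔM₀·e^(−t/τ) with ΔM₀ = 1319 − 2755.2 = −1436 Gt C.
At t = 16.0 yr, e^(−t/τ) = e^(−0.4601) = 0.6312, so ΔM = −906.5 Gt C and M = 2755.2 − 906.5 = 1848.6 Gt C.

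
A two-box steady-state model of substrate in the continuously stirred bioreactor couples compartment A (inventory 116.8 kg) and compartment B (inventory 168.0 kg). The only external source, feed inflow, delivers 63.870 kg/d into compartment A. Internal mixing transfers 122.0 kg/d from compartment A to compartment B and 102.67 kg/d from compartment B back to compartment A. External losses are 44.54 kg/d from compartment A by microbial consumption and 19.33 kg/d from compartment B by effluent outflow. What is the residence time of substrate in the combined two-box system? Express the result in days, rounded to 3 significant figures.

Residence time in the combined system uses the total inventory and the total *external* removal — internal exchanges between the two boxes cancel.
M_total = 116.8 + 168.0 = 284.80 kg.
ΣF_external_out = 44.54 + 19.33 = 63.870 kg/d.
τ = M_total / ΣF_ext = 284.80 / 63.870 = 4.459 d.

4.46 d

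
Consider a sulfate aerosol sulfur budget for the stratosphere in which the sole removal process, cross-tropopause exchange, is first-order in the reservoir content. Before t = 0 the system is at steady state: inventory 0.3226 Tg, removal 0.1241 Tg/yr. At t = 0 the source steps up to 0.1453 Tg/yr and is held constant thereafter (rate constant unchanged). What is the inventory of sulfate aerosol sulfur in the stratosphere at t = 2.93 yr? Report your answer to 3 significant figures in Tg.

τ = M₀/F₀ = 0.3226/0.1241 = 2.600 yr; rate constant k = 1/τ.
New steady state M_∞ = F₁/k = F₁·τ = 0.1453 × 2.600 = 0.37771 Tg.
M(t) = M_∞ + (M₀ − M_∞)·e^(−t/τ); t/τ = 2.93/2.600 = 1.127, so e^(−t/τ) = 0.3240.
M(t) = 0.37771 − 0.05511 × 0.3240 = 0.35986 Tg.

0.360 Tg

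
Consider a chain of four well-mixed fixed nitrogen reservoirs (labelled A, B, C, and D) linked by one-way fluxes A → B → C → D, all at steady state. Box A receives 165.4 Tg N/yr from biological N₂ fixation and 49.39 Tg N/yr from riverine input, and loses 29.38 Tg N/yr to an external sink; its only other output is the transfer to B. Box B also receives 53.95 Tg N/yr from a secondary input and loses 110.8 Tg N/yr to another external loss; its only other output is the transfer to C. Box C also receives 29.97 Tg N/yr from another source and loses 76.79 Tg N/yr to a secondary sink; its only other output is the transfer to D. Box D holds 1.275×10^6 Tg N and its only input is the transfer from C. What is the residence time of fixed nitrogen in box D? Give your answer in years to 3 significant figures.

15600 yr

Box A: F(A→B) = (165.4 + 49.39) − 29.38 = 185.41 Tg N/yr.
Box B: F(B→C) = (185.41 + 53.95) − 110.8 = 128.56 Tg N/yr.
Box C: F(C→D) = (128.56 + 29.97) − 76.79 = 81.740 Tg N/yr.
Box D throughput = its input = 81.740 Tg N/yr; τ = 1.275×10^6 / 81.740 = 15600 yr.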